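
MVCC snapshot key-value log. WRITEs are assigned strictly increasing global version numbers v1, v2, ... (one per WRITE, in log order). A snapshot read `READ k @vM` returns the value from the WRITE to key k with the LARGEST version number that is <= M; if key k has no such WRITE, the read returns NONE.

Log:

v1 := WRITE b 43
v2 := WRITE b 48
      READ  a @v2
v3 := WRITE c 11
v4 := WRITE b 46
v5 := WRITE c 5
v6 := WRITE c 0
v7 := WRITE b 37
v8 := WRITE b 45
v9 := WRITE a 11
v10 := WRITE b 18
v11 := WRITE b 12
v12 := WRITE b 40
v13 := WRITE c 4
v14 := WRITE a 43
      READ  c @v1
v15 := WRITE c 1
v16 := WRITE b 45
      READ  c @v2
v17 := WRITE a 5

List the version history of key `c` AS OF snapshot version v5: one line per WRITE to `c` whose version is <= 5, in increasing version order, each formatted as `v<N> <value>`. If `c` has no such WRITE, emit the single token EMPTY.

Scan writes for key=c with version <= 5:
  v1 WRITE b 43 -> skip
  v2 WRITE b 48 -> skip
  v3 WRITE c 11 -> keep
  v4 WRITE b 46 -> skip
  v5 WRITE c 5 -> keep
  v6 WRITE c 0 -> drop (> snap)
  v7 WRITE b 37 -> skip
  v8 WRITE b 45 -> skip
  v9 WRITE a 11 -> skip
  v10 WRITE b 18 -> skip
  v11 WRITE b 12 -> skip
  v12 WRITE b 40 -> skip
  v13 WRITE c 4 -> drop (> snap)
  v14 WRITE a 43 -> skip
  v15 WRITE c 1 -> drop (> snap)
  v16 WRITE b 45 -> skip
  v17 WRITE a 5 -> skip
Collected: [(3, 11), (5, 5)]

Answer: v3 11
v5 5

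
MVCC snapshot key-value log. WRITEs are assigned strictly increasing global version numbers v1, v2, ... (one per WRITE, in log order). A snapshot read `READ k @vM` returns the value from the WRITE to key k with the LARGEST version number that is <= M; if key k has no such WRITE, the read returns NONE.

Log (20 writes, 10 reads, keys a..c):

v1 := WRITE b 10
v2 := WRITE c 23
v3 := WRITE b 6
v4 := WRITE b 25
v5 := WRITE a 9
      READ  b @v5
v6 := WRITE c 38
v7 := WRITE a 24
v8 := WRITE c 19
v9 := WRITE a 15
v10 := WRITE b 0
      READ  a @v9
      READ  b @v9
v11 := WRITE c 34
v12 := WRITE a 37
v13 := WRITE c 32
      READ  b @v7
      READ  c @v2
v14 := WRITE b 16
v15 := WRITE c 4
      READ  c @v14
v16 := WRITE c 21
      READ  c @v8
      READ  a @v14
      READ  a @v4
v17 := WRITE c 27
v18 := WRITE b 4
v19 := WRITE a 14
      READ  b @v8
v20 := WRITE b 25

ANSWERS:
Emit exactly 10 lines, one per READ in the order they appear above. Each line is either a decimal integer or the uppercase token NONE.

v1: WRITE b=10  (b history now [(1, 10)])
v2: WRITE c=23  (c history now [(2, 23)])
v3: WRITE b=6  (b history now [(1, 10), (3, 6)])
v4: WRITE b=25  (b history now [(1, 10), (3, 6), (4, 25)])
v5: WRITE a=9  (a history now [(5, 9)])
READ b @v5: history=[(1, 10), (3, 6), (4, 25)] -> pick v4 -> 25
v6: WRITE c=38  (c history now [(2, 23), (6, 38)])
v7: WRITE a=24  (a history now [(5, 9), (7, 24)])
v8: WRITE c=19  (c history now [(2, 23), (6, 38), (8, 19)])
v9: WRITE a=15  (a history now [(5, 9), (7, 24), (9, 15)])
v10: WRITE b=0  (b history now [(1, 10), (3, 6), (4, 25), (10, 0)])
READ a @v9: history=[(5, 9), (7, 24), (9, 15)] -> pick v9 -> 15
READ b @v9: history=[(1, 10), (3, 6), (4, 25), (10, 0)] -> pick v4 -> 25
v11: WRITE c=34  (c history now [(2, 23), (6, 38), (8, 19), (11, 34)])
v12: WRITE a=37  (a history now [(5, 9), (7, 24), (9, 15), (12, 37)])
v13: WRITE c=32  (c history now [(2, 23), (6, 38), (8, 19), (11, 34), (13, 32)])
READ b @v7: history=[(1, 10), (3, 6), (4, 25), (10, 0)] -> pick v4 -> 25
READ c @v2: history=[(2, 23), (6, 38), (8, 19), (11, 34), (13, 32)] -> pick v2 -> 23
v14: WRITE b=16  (b history now [(1, 10), (3, 6), (4, 25), (10, 0), (14, 16)])
v15: WRITE c=4  (c history now [(2, 23), (6, 38), (8, 19), (11, 34), (13, 32), (15, 4)])
READ c @v14: history=[(2, 23), (6, 38), (8, 19), (11, 34), (13, 32), (15, 4)] -> pick v13 -> 32
v16: WRITE c=21  (c history now [(2, 23), (6, 38), (8, 19), (11, 34), (13, 32), (15, 4), (16, 21)])
READ c @v8: history=[(2, 23), (6, 38), (8, 19), (11, 34), (13, 32), (15, 4), (16, 21)] -> pick v8 -> 19
READ a @v14: history=[(5, 9), (7, 24), (9, 15), (12, 37)] -> pick v12 -> 37
READ a @v4: history=[(5, 9), (7, 24), (9, 15), (12, 37)] -> no version <= 4 -> NONE
v17: WRITE c=27  (c history now [(2, 23), (6, 38), (8, 19), (11, 34), (13, 32), (15, 4), (16, 21), (17, 27)])
v18: WRITE b=4  (b history now [(1, 10), (3, 6), (4, 25), (10, 0), (14, 16), (18, 4)])
v19: WRITE a=14  (a history now [(5, 9), (7, 24), (9, 15), (12, 37), (19, 14)])
READ b @v8: history=[(1, 10), (3, 6), (4, 25), (10, 0), (14, 16), (18, 4)] -> pick v4 -> 25
v20: WRITE b=25  (b history now [(1, 10), (3, 6), (4, 25), (10, 0), (14, 16), (18, 4), (20, 25)])

Answer: 25
15
25
25
23
32
19
37
NONE
25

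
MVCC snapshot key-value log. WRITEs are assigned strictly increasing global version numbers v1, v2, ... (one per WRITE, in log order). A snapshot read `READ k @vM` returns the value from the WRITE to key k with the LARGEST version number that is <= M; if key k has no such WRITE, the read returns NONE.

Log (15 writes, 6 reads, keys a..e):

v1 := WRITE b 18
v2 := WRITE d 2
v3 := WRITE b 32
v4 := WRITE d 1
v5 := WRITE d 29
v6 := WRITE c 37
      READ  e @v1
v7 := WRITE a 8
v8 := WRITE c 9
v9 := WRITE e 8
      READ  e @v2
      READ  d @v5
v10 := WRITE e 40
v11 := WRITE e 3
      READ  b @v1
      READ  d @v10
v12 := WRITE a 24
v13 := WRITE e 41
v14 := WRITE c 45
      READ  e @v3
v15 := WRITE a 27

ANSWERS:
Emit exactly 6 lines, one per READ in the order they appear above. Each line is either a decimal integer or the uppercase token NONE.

Answer: NONE
NONE
29
18
29
NONE

Derivation:
v1: WRITE b=18  (b history now [(1, 18)])
v2: WRITE d=2  (d history now [(2, 2)])
v3: WRITE b=32  (b history now [(1, 18), (3, 32)])
v4: WRITE d=1  (d history now [(2, 2), (4, 1)])
v5: WRITE d=29  (d history now [(2, 2), (4, 1), (5, 29)])
v6: WRITE c=37  (c history now [(6, 37)])
READ e @v1: history=[] -> no version <= 1 -> NONE
v7: WRITE a=8  (a history now [(7, 8)])
v8: WRITE c=9  (c history now [(6, 37), (8, 9)])
v9: WRITE e=8  (e history now [(9, 8)])
READ e @v2: history=[(9, 8)] -> no version <= 2 -> NONE
READ d @v5: history=[(2, 2), (4, 1), (5, 29)] -> pick v5 -> 29
v10: WRITE e=40  (e history now [(9, 8), (10, 40)])
v11: WRITE e=3  (e history now [(9, 8), (10, 40), (11, 3)])
READ b @v1: history=[(1, 18), (3, 32)] -> pick v1 -> 18
READ d @v10: history=[(2, 2), (4, 1), (5, 29)] -> pick v5 -> 29
v12: WRITE a=24  (a history now [(7, 8), (12, 24)])
v13: WRITE e=41  (e history now [(9, 8), (10, 40), (11, 3), (13, 41)])
v14: WRITE c=45  (c history now [(6, 37), (8, 9), (14, 45)])
READ e @v3: history=[(9, 8), (10, 40), (11, 3), (13, 41)] -> no version <= 3 -> NONE
v15: WRITE a=27  (a history now [(7, 8), (12, 24), (15, 27)])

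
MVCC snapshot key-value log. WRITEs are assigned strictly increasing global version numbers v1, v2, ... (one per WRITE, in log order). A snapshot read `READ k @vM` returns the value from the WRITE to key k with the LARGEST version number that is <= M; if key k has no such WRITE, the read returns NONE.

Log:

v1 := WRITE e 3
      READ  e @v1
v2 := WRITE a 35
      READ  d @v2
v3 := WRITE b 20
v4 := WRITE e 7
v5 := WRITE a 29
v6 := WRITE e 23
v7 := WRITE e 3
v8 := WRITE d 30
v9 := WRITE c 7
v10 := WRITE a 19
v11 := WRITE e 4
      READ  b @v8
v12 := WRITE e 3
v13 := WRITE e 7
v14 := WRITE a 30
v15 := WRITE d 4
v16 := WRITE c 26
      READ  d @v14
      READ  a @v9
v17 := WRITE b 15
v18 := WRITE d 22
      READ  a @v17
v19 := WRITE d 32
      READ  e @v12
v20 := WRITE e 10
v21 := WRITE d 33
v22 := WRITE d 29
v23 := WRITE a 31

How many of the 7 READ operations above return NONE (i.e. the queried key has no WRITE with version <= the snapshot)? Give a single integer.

v1: WRITE e=3  (e history now [(1, 3)])
READ e @v1: history=[(1, 3)] -> pick v1 -> 3
v2: WRITE a=35  (a history now [(2, 35)])
READ d @v2: history=[] -> no version <= 2 -> NONE
v3: WRITE b=20  (b history now [(3, 20)])
v4: WRITE e=7  (e history now [(1, 3), (4, 7)])
v5: WRITE a=29  (a history now [(2, 35), (5, 29)])
v6: WRITE e=23  (e history now [(1, 3), (4, 7), (6, 23)])
v7: WRITE e=3  (e history now [(1, 3), (4, 7), (6, 23), (7, 3)])
v8: WRITE d=30  (d history now [(8, 30)])
v9: WRITE c=7  (c history now [(9, 7)])
v10: WRITE a=19  (a history now [(2, 35), (5, 29), (10, 19)])
v11: WRITE e=4  (e history now [(1, 3), (4, 7), (6, 23), (7, 3), (11, 4)])
READ b @v8: history=[(3, 20)] -> pick v3 -> 20
v12: WRITE e=3  (e history now [(1, 3), (4, 7), (6, 23), (7, 3), (11, 4), (12, 3)])
v13: WRITE e=7  (e history now [(1, 3), (4, 7), (6, 23), (7, 3), (11, 4), (12, 3), (13, 7)])
v14: WRITE a=30  (a history now [(2, 35), (5, 29), (10, 19), (14, 30)])
v15: WRITE d=4  (d history now [(8, 30), (15, 4)])
v16: WRITE c=26  (c history now [(9, 7), (16, 26)])
READ d @v14: history=[(8, 30), (15, 4)] -> pick v8 -> 30
READ a @v9: history=[(2, 35), (5, 29), (10, 19), (14, 30)] -> pick v5 -> 29
v17: WRITE b=15  (b history now [(3, 20), (17, 15)])
v18: WRITE d=22  (d history now [(8, 30), (15, 4), (18, 22)])
READ a @v17: history=[(2, 35), (5, 29), (10, 19), (14, 30)] -> pick v14 -> 30
v19: WRITE d=32  (d history now [(8, 30), (15, 4), (18, 22), (19, 32)])
READ e @v12: history=[(1, 3), (4, 7), (6, 23), (7, 3), (11, 4), (12, 3), (13, 7)] -> pick v12 -> 3
v20: WRITE e=10  (e history now [(1, 3), (4, 7), (6, 23), (7, 3), (11, 4), (12, 3), (13, 7), (20, 10)])
v21: WRITE d=33  (d history now [(8, 30), (15, 4), (18, 22), (19, 32), (21, 33)])
v22: WRITE d=29  (d history now [(8, 30), (15, 4), (18, 22), (19, 32), (21, 33), (22, 29)])
v23: WRITE a=31  (a history now [(2, 35), (5, 29), (10, 19), (14, 30), (23, 31)])
Read results in order: ['3', 'NONE', '20', '30', '29', '30', '3']
NONE count = 1

Answer: 1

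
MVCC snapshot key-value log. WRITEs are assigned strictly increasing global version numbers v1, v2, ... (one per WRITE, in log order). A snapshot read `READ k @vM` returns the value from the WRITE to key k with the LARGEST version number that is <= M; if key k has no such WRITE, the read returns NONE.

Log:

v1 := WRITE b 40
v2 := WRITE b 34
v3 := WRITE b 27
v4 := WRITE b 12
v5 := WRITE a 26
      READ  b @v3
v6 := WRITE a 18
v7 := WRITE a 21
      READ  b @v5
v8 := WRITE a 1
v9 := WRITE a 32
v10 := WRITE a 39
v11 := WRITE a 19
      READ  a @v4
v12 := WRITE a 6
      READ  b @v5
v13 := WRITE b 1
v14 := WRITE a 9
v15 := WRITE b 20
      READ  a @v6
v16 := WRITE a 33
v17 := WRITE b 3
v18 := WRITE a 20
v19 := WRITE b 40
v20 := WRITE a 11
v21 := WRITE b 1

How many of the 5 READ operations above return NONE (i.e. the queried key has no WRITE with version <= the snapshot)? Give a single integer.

v1: WRITE b=40  (b history now [(1, 40)])
v2: WRITE b=34  (b history now [(1, 40), (2, 34)])
v3: WRITE b=27  (b history now [(1, 40), (2, 34), (3, 27)])
v4: WRITE b=12  (b history now [(1, 40), (2, 34), (3, 27), (4, 12)])
v5: WRITE a=26  (a history now [(5, 26)])
READ b @v3: history=[(1, 40), (2, 34), (3, 27), (4, 12)] -> pick v3 -> 27
v6: WRITE a=18  (a history now [(5, 26), (6, 18)])
v7: WRITE a=21  (a history now [(5, 26), (6, 18), (7, 21)])
READ b @v5: history=[(1, 40), (2, 34), (3, 27), (4, 12)] -> pick v4 -> 12
v8: WRITE a=1  (a history now [(5, 26), (6, 18), (7, 21), (8, 1)])
v9: WRITE a=32  (a history now [(5, 26), (6, 18), (7, 21), (8, 1), (9, 32)])
v10: WRITE a=39  (a history now [(5, 26), (6, 18), (7, 21), (8, 1), (9, 32), (10, 39)])
v11: WRITE a=19  (a history now [(5, 26), (6, 18), (7, 21), (8, 1), (9, 32), (10, 39), (11, 19)])
READ a @v4: history=[(5, 26), (6, 18), (7, 21), (8, 1), (9, 32), (10, 39), (11, 19)] -> no version <= 4 -> NONE
v12: WRITE a=6  (a history now [(5, 26), (6, 18), (7, 21), (8, 1), (9, 32), (10, 39), (11, 19), (12, 6)])
READ b @v5: history=[(1, 40), (2, 34), (3, 27), (4, 12)] -> pick v4 -> 12
v13: WRITE b=1  (b history now [(1, 40), (2, 34), (3, 27), (4, 12), (13, 1)])
v14: WRITE a=9  (a history now [(5, 26), (6, 18), (7, 21), (8, 1), (9, 32), (10, 39), (11, 19), (12, 6), (14, 9)])
v15: WRITE b=20  (b history now [(1, 40), (2, 34), (3, 27), (4, 12), (13, 1), (15, 20)])
READ a @v6: history=[(5, 26), (6, 18), (7, 21), (8, 1), (9, 32), (10, 39), (11, 19), (12, 6), (14, 9)] -> pick v6 -> 18
v16: WRITE a=33  (a history now [(5, 26), (6, 18), (7, 21), (8, 1), (9, 32), (10, 39), (11, 19), (12, 6), (14, 9), (16, 33)])
v17: WRITE b=3  (b history now [(1, 40), (2, 34), (3, 27), (4, 12), (13, 1), (15, 20), (17, 3)])
v18: WRITE a=20  (a history now [(5, 26), (6, 18), (7, 21), (8, 1), (9, 32), (10, 39), (11, 19), (12, 6), (14, 9), (16, 33), (18, 20)])
v19: WRITE b=40  (b history now [(1, 40), (2, 34), (3, 27), (4, 12), (13, 1), (15, 20), (17, 3), (19, 40)])
v20: WRITE a=11  (a history now [(5, 26), (6, 18), (7, 21), (8, 1), (9, 32), (10, 39), (11, 19), (12, 6), (14, 9), (16, 33), (18, 20), (20, 11)])
v21: WRITE b=1  (b history now [(1, 40), (2, 34), (3, 27), (4, 12), (13, 1), (15, 20), (17, 3), (19, 40), (21, 1)])
Read results in order: ['27', '12', 'NONE', '12', '18']
NONE count = 1

Answer: 1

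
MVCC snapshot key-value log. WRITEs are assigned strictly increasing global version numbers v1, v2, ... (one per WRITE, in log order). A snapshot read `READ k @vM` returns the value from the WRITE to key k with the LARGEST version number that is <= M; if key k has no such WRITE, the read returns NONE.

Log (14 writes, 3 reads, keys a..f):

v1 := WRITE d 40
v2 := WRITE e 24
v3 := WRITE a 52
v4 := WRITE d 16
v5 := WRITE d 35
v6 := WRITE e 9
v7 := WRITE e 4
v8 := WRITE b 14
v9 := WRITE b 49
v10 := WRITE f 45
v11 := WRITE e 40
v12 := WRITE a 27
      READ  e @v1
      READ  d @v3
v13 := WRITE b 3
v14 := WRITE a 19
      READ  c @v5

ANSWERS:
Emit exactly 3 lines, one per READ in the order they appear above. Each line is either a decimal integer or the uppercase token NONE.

v1: WRITE d=40  (d history now [(1, 40)])
v2: WRITE e=24  (e history now [(2, 24)])
v3: WRITE a=52  (a history now [(3, 52)])
v4: WRITE d=16  (d history now [(1, 40), (4, 16)])
v5: WRITE d=35  (d history now [(1, 40), (4, 16), (5, 35)])
v6: WRITE e=9  (e history now [(2, 24), (6, 9)])
v7: WRITE e=4  (e history now [(2, 24), (6, 9), (7, 4)])
v8: WRITE b=14  (b history now [(8, 14)])
v9: WRITE b=49  (b history now [(8, 14), (9, 49)])
v10: WRITE f=45  (f history now [(10, 45)])
v11: WRITE e=40  (e history now [(2, 24), (6, 9), (7, 4), (11, 40)])
v12: WRITE a=27  (a history now [(3, 52), (12, 27)])
READ e @v1: history=[(2, 24), (6, 9), (7, 4), (11, 40)] -> no version <= 1 -> NONE
READ d @v3: history=[(1, 40), (4, 16), (5, 35)] -> pick v1 -> 40
v13: WRITE b=3  (b history now [(8, 14), (9, 49), (13, 3)])
v14: WRITE a=19  (a history now [(3, 52), (12, 27), (14, 19)])
READ c @v5: history=[] -> no version <= 5 -> NONE

Answer: NONE
40
NONE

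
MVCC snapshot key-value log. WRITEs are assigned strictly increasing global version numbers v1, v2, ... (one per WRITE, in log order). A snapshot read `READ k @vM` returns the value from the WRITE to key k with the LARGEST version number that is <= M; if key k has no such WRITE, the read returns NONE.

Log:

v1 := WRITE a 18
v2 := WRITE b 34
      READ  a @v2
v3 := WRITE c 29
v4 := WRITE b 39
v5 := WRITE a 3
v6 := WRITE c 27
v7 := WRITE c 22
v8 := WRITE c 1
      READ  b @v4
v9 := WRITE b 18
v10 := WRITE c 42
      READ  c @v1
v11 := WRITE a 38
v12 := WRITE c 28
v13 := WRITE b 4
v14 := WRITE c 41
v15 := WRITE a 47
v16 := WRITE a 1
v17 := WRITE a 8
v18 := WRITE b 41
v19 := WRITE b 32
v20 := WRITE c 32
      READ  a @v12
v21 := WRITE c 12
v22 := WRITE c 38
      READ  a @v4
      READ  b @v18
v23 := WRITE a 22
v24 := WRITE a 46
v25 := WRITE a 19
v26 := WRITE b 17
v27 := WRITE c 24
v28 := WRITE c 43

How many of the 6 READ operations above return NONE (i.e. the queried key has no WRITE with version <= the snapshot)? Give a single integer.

Answer: 1

Derivation:
v1: WRITE a=18  (a history now [(1, 18)])
v2: WRITE b=34  (b history now [(2, 34)])
READ a @v2: history=[(1, 18)] -> pick v1 -> 18
v3: WRITE c=29  (c history now [(3, 29)])
v4: WRITE b=39  (b history now [(2, 34), (4, 39)])
v5: WRITE a=3  (a history now [(1, 18), (5, 3)])
v6: WRITE c=27  (c history now [(3, 29), (6, 27)])
v7: WRITE c=22  (c history now [(3, 29), (6, 27), (7, 22)])
v8: WRITE c=1  (c history now [(3, 29), (6, 27), (7, 22), (8, 1)])
READ b @v4: history=[(2, 34), (4, 39)] -> pick v4 -> 39
v9: WRITE b=18  (b history now [(2, 34), (4, 39), (9, 18)])
v10: WRITE c=42  (c history now [(3, 29), (6, 27), (7, 22), (8, 1), (10, 42)])
READ c @v1: history=[(3, 29), (6, 27), (7, 22), (8, 1), (10, 42)] -> no version <= 1 -> NONE
v11: WRITE a=38  (a history now [(1, 18), (5, 3), (11, 38)])
v12: WRITE c=28  (c history now [(3, 29), (6, 27), (7, 22), (8, 1), (10, 42), (12, 28)])
v13: WRITE b=4  (b history now [(2, 34), (4, 39), (9, 18), (13, 4)])
v14: WRITE c=41  (c history now [(3, 29), (6, 27), (7, 22), (8, 1), (10, 42), (12, 28), (14, 41)])
v15: WRITE a=47  (a history now [(1, 18), (5, 3), (11, 38), (15, 47)])
v16: WRITE a=1  (a history now [(1, 18), (5, 3), (11, 38), (15, 47), (16, 1)])
v17: WRITE a=8  (a history now [(1, 18), (5, 3), (11, 38), (15, 47), (16, 1), (17, 8)])
v18: WRITE b=41  (b history now [(2, 34), (4, 39), (9, 18), (13, 4), (18, 41)])
v19: WRITE b=32  (b history now [(2, 34), (4, 39), (9, 18), (13, 4), (18, 41), (19, 32)])
v20: WRITE c=32  (c history now [(3, 29), (6, 27), (7, 22), (8, 1), (10, 42), (12, 28), (14, 41), (20, 32)])
READ a @v12: history=[(1, 18), (5, 3), (11, 38), (15, 47), (16, 1), (17, 8)] -> pick v11 -> 38
v21: WRITE c=12  (c history now [(3, 29), (6, 27), (7, 22), (8, 1), (10, 42), (12, 28), (14, 41), (20, 32), (21, 12)])
v22: WRITE c=38  (c history now [(3, 29), (6, 27), (7, 22), (8, 1), (10, 42), (12, 28), (14, 41), (20, 32), (21, 12), (22, 38)])
READ a @v4: history=[(1, 18), (5, 3), (11, 38), (15, 47), (16, 1), (17, 8)] -> pick v1 -> 18
READ b @v18: history=[(2, 34), (4, 39), (9, 18), (13, 4), (18, 41), (19, 32)] -> pick v18 -> 41
v23: WRITE a=22  (a history now [(1, 18), (5, 3), (11, 38), (15, 47), (16, 1), (17, 8), (23, 22)])
v24: WRITE a=46  (a history now [(1, 18), (5, 3), (11, 38), (15, 47), (16, 1), (17, 8), (23, 22), (24, 46)])
v25: WRITE a=19  (a history now [(1, 18), (5, 3), (11, 38), (15, 47), (16, 1), (17, 8), (23, 22), (24, 46), (25, 19)])
v26: WRITE b=17  (b history now [(2, 34), (4, 39), (9, 18), (13, 4), (18, 41), (19, 32), (26, 17)])
v27: WRITE c=24  (c history now [(3, 29), (6, 27), (7, 22), (8, 1), (10, 42), (12, 28), (14, 41), (20, 32), (21, 12), (22, 38), (27, 24)])
v28: WRITE c=43  (c history now [(3, 29), (6, 27), (7, 22), (8, 1), (10, 42), (12, 28), (14, 41), (20, 32), (21, 12), (22, 38), (27, 24), (28, 43)])
Read results in order: ['18', '39', 'NONE', '38', '18', '41']
NONE count = 1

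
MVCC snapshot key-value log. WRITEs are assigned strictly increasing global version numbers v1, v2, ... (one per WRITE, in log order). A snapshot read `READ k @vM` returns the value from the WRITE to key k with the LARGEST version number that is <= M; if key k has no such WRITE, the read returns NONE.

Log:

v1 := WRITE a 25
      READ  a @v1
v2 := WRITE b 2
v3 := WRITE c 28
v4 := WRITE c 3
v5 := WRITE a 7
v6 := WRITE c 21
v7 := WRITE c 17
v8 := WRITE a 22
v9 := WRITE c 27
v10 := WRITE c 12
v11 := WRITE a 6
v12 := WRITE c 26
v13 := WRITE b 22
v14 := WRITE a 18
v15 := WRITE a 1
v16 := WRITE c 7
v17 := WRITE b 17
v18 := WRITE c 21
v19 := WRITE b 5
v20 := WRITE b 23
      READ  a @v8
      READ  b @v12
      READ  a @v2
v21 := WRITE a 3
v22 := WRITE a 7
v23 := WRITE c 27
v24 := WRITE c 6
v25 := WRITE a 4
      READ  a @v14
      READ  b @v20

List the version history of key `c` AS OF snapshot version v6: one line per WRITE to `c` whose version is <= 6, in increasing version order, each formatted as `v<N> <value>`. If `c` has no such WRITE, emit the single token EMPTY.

Answer: v3 28
v4 3
v6 21

Derivation:
Scan writes for key=c with version <= 6:
  v1 WRITE a 25 -> skip
  v2 WRITE b 2 -> skip
  v3 WRITE c 28 -> keep
  v4 WRITE c 3 -> keep
  v5 WRITE a 7 -> skip
  v6 WRITE c 21 -> keep
  v7 WRITE c 17 -> drop (> snap)
  v8 WRITE a 22 -> skip
  v9 WRITE c 27 -> drop (> snap)
  v10 WRITE c 12 -> drop (> snap)
  v11 WRITE a 6 -> skip
  v12 WRITE c 26 -> drop (> snap)
  v13 WRITE b 22 -> skip
  v14 WRITE a 18 -> skip
  v15 WRITE a 1 -> skip
  v16 WRITE c 7 -> drop (> snap)
  v17 WRITE b 17 -> skip
  v18 WRITE c 21 -> drop (> snap)
  v19 WRITE b 5 -> skip
  v20 WRITE b 23 -> skip
  v21 WRITE a 3 -> skip
  v22 WRITE a 7 -> skip
  v23 WRITE c 27 -> drop (> snap)
  v24 WRITE c 6 -> drop (> snap)
  v25 WRITE a 4 -> skip
Collected: [(3, 28), (4, 3), (6, 21)]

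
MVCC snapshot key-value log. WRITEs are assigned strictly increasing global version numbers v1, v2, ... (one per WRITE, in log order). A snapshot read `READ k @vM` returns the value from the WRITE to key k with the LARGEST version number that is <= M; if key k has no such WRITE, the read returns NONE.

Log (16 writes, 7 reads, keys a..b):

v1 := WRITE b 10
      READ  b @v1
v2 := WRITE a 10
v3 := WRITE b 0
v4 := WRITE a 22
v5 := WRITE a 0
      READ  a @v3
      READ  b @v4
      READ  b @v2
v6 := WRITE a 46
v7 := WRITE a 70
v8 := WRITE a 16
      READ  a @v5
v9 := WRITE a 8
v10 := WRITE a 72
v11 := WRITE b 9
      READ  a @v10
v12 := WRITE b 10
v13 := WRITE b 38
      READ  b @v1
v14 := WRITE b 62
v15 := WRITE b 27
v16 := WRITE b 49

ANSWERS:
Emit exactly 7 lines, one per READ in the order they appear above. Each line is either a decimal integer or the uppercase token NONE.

Answer: 10
10
0
10
0
72
10

Derivation:
v1: WRITE b=10  (b history now [(1, 10)])
READ b @v1: history=[(1, 10)] -> pick v1 -> 10
v2: WRITE a=10  (a history now [(2, 10)])
v3: WRITE b=0  (b history now [(1, 10), (3, 0)])
v4: WRITE a=22  (a history now [(2, 10), (4, 22)])
v5: WRITE a=0  (a history now [(2, 10), (4, 22), (5, 0)])
READ a @v3: history=[(2, 10), (4, 22), (5, 0)] -> pick v2 -> 10
READ b @v4: history=[(1, 10), (3, 0)] -> pick v3 -> 0
READ b @v2: history=[(1, 10), (3, 0)] -> pick v1 -> 10
v6: WRITE a=46  (a history now [(2, 10), (4, 22), (5, 0), (6, 46)])
v7: WRITE a=70  (a history now [(2, 10), (4, 22), (5, 0), (6, 46), (7, 70)])
v8: WRITE a=16  (a history now [(2, 10), (4, 22), (5, 0), (6, 46), (7, 70), (8, 16)])
READ a @v5: history=[(2, 10), (4, 22), (5, 0), (6, 46), (7, 70), (8, 16)] -> pick v5 -> 0
v9: WRITE a=8  (a history now [(2, 10), (4, 22), (5, 0), (6, 46), (7, 70), (8, 16), (9, 8)])
v10: WRITE a=72  (a history now [(2, 10), (4, 22), (5, 0), (6, 46), (7, 70), (8, 16), (9, 8), (10, 72)])
v11: WRITE b=9  (b history now [(1, 10), (3, 0), (11, 9)])
READ a @v10: history=[(2, 10), (4, 22), (5, 0), (6, 46), (7, 70), (8, 16), (9, 8), (10, 72)] -> pick v10 -> 72
v12: WRITE b=10  (b history now [(1, 10), (3, 0), (11, 9), (12, 10)])
v13: WRITE b=38  (b history now [(1, 10), (3, 0), (11, 9), (12, 10), (13, 38)])
READ b @v1: history=[(1, 10), (3, 0), (11, 9), (12, 10), (13, 38)] -> pick v1 -> 10
v14: WRITE b=62  (b history now [(1, 10), (3, 0), (11, 9), (12, 10), (13, 38), (14, 62)])
v15: WRITE b=27  (b history now [(1, 10), (3, 0), (11, 9), (12, 10), (13, 38), (14, 62), (15, 27)])
v16: WRITE b=49  (b history now [(1, 10), (3, 0), (11, 9), (12, 10), (13, 38), (14, 62), (15, 27), (16, 49)])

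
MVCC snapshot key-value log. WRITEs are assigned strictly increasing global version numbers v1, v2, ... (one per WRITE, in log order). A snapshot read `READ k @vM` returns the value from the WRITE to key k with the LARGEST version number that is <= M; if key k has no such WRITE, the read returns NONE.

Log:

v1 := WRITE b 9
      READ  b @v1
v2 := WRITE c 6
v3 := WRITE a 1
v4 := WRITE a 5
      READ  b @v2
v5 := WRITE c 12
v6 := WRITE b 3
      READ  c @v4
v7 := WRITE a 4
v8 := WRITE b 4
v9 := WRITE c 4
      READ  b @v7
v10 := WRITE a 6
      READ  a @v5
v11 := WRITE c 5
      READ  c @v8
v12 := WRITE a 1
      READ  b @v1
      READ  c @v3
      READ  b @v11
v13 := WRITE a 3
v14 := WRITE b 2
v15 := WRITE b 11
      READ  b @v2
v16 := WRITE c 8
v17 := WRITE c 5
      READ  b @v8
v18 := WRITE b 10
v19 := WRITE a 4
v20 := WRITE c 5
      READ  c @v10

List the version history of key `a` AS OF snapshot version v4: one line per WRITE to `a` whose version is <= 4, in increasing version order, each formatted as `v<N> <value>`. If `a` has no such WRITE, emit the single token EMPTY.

Answer: v3 1
v4 5

Derivation:
Scan writes for key=a with version <= 4:
  v1 WRITE b 9 -> skip
  v2 WRITE c 6 -> skip
  v3 WRITE a 1 -> keep
  v4 WRITE a 5 -> keep
  v5 WRITE c 12 -> skip
  v6 WRITE b 3 -> skip
  v7 WRITE a 4 -> drop (> snap)
  v8 WRITE b 4 -> skip
  v9 WRITE c 4 -> skip
  v10 WRITE a 6 -> drop (> snap)
  v11 WRITE c 5 -> skip
  v12 WRITE a 1 -> drop (> snap)
  v13 WRITE a 3 -> drop (> snap)
  v14 WRITE b 2 -> skip
  v15 WRITE b 11 -> skip
  v16 WRITE c 8 -> skip
  v17 WRITE c 5 -> skip
  v18 WRITE b 10 -> skip
  v19 WRITE a 4 -> drop (> snap)
  v20 WRITE c 5 -> skip
Collected: [(3, 1), (4, 5)]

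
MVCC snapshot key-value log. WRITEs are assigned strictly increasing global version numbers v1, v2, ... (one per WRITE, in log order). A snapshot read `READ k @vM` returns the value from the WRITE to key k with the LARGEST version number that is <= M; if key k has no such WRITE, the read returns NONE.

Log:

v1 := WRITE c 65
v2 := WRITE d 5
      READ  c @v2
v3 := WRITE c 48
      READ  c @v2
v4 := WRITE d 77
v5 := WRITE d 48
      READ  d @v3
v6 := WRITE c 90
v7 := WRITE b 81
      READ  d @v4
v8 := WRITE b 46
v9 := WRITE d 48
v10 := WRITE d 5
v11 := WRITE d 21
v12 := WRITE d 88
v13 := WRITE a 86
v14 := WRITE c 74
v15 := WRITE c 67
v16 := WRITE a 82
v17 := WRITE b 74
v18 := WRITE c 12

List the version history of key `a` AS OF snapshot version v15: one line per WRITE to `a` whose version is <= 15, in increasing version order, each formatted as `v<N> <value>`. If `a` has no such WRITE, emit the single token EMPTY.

Answer: v13 86

Derivation:
Scan writes for key=a with version <= 15:
  v1 WRITE c 65 -> skip
  v2 WRITE d 5 -> skip
  v3 WRITE c 48 -> skip
  v4 WRITE d 77 -> skip
  v5 WRITE d 48 -> skip
  v6 WRITE c 90 -> skip
  v7 WRITE b 81 -> skip
  v8 WRITE b 46 -> skip
  v9 WRITE d 48 -> skip
  v10 WRITE d 5 -> skip
  v11 WRITE d 21 -> skip
  v12 WRITE d 88 -> skip
  v13 WRITE a 86 -> keep
  v14 WRITE c 74 -> skip
  v15 WRITE c 67 -> skip
  v16 WRITE a 82 -> drop (> snap)
  v17 WRITE b 74 -> skip
  v18 WRITE c 12 -> skip
Collected: [(13, 86)]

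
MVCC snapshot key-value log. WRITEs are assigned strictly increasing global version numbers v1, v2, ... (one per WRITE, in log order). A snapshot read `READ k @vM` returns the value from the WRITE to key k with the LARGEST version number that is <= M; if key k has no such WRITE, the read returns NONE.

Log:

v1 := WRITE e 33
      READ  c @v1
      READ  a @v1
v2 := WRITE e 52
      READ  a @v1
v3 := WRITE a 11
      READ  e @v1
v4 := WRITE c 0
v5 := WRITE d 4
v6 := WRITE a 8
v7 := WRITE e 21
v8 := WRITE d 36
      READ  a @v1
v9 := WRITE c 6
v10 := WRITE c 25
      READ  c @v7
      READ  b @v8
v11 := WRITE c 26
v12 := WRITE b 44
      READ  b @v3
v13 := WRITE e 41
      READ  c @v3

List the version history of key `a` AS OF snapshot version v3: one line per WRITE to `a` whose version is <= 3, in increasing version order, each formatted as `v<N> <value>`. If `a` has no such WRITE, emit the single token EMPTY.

Scan writes for key=a with version <= 3:
  v1 WRITE e 33 -> skip
  v2 WRITE e 52 -> skip
  v3 WRITE a 11 -> keep
  v4 WRITE c 0 -> skip
  v5 WRITE d 4 -> skip
  v6 WRITE a 8 -> drop (> snap)
  v7 WRITE e 21 -> skip
  v8 WRITE d 36 -> skip
  v9 WRITE c 6 -> skip
  v10 WRITE c 25 -> skip
  v11 WRITE c 26 -> skip
  v12 WRITE b 44 -> skip
  v13 WRITE e 41 -> skip
Collected: [(3, 11)]

Answer: v3 11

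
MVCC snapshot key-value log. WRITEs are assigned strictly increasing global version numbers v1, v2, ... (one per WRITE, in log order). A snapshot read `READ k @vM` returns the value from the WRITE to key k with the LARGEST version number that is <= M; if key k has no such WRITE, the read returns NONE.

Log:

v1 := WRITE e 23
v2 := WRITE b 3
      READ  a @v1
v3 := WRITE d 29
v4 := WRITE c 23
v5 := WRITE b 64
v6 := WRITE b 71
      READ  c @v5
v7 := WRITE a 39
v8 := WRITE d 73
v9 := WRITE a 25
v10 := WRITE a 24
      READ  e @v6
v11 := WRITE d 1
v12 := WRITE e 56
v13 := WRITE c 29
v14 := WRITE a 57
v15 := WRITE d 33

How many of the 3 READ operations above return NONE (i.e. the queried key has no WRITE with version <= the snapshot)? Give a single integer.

Answer: 1

Derivation:
v1: WRITE e=23  (e history now [(1, 23)])
v2: WRITE b=3  (b history now [(2, 3)])
READ a @v1: history=[] -> no version <= 1 -> NONE
v3: WRITE d=29  (d history now [(3, 29)])
v4: WRITE c=23  (c history now [(4, 23)])
v5: WRITE b=64  (b history now [(2, 3), (5, 64)])
v6: WRITE b=71  (b history now [(2, 3), (5, 64), (6, 71)])
READ c @v5: history=[(4, 23)] -> pick v4 -> 23
v7: WRITE a=39  (a history now [(7, 39)])
v8: WRITE d=73  (d history now [(3, 29), (8, 73)])
v9: WRITE a=25  (a history now [(7, 39), (9, 25)])
v10: WRITE a=24  (a history now [(7, 39), (9, 25), (10, 24)])
READ e @v6: history=[(1, 23)] -> pick v1 -> 23
v11: WRITE d=1  (d history now [(3, 29), (8, 73), (11, 1)])
v12: WRITE e=56  (e history now [(1, 23), (12, 56)])
v13: WRITE c=29  (c history now [(4, 23), (13, 29)])
v14: WRITE a=57  (a history now [(7, 39), (9, 25), (10, 24), (14, 57)])
v15: WRITE d=33  (d history now [(3, 29), (8, 73), (11, 1), (15, 33)])
Read results in order: ['NONE', '23', '23']
NONE count = 1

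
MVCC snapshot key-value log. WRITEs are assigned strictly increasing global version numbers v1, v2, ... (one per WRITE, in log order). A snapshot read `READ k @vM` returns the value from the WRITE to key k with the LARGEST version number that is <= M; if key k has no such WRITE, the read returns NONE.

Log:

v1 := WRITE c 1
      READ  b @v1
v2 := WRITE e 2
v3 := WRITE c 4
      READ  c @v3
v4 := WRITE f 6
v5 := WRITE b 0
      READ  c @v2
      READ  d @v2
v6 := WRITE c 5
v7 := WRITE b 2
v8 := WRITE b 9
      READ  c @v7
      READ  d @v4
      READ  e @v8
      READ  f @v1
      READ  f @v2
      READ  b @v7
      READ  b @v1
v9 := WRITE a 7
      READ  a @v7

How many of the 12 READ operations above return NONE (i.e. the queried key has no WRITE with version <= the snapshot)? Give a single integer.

Answer: 7

Derivation:
v1: WRITE c=1  (c history now [(1, 1)])
READ b @v1: history=[] -> no version <= 1 -> NONE
v2: WRITE e=2  (e history now [(2, 2)])
v3: WRITE c=4  (c history now [(1, 1), (3, 4)])
READ c @v3: history=[(1, 1), (3, 4)] -> pick v3 -> 4
v4: WRITE f=6  (f history now [(4, 6)])
v5: WRITE b=0  (b history now [(5, 0)])
READ c @v2: history=[(1, 1), (3, 4)] -> pick v1 -> 1
READ d @v2: history=[] -> no version <= 2 -> NONE
v6: WRITE c=5  (c history now [(1, 1), (3, 4), (6, 5)])
v7: WRITE b=2  (b history now [(5, 0), (7, 2)])
v8: WRITE b=9  (b history now [(5, 0), (7, 2), (8, 9)])
READ c @v7: history=[(1, 1), (3, 4), (6, 5)] -> pick v6 -> 5
READ d @v4: history=[] -> no version <= 4 -> NONE
READ e @v8: history=[(2, 2)] -> pick v2 -> 2
READ f @v1: history=[(4, 6)] -> no version <= 1 -> NONE
READ f @v2: history=[(4, 6)] -> no version <= 2 -> NONE
READ b @v7: history=[(5, 0), (7, 2), (8, 9)] -> pick v7 -> 2
READ b @v1: history=[(5, 0), (7, 2), (8, 9)] -> no version <= 1 -> NONE
v9: WRITE a=7  (a history now [(9, 7)])
READ a @v7: history=[(9, 7)] -> no version <= 7 -> NONE
Read results in order: ['NONE', '4', '1', 'NONE', '5', 'NONE', '2', 'NONE', 'NONE', '2', 'NONE', 'NONE']
NONE count = 7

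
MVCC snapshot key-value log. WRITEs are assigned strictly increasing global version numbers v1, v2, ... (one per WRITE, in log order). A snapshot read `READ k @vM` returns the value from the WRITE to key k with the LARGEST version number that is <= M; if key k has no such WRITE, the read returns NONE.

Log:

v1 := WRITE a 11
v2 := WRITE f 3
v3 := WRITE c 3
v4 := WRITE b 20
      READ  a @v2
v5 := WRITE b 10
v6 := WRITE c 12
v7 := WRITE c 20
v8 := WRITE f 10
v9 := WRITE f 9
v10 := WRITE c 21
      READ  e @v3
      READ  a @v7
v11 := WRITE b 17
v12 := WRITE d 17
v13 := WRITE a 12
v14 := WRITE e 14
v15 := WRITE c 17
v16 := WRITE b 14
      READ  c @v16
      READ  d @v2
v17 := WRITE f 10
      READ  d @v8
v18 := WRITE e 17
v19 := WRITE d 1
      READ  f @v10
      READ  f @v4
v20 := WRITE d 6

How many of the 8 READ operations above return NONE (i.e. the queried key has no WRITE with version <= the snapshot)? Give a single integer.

v1: WRITE a=11  (a history now [(1, 11)])
v2: WRITE f=3  (f history now [(2, 3)])
v3: WRITE c=3  (c history now [(3, 3)])
v4: WRITE b=20  (b history now [(4, 20)])
READ a @v2: history=[(1, 11)] -> pick v1 -> 11
v5: WRITE b=10  (b history now [(4, 20), (5, 10)])
v6: WRITE c=12  (c history now [(3, 3), (6, 12)])
v7: WRITE c=20  (c history now [(3, 3), (6, 12), (7, 20)])
v8: WRITE f=10  (f history now [(2, 3), (8, 10)])
v9: WRITE f=9  (f history now [(2, 3), (8, 10), (9, 9)])
v10: WRITE c=21  (c history now [(3, 3), (6, 12), (7, 20), (10, 21)])
READ e @v3: history=[] -> no version <= 3 -> NONE
READ a @v7: history=[(1, 11)] -> pick v1 -> 11
v11: WRITE b=17  (b history now [(4, 20), (5, 10), (11, 17)])
v12: WRITE d=17  (d history now [(12, 17)])
v13: WRITE a=12  (a history now [(1, 11), (13, 12)])
v14: WRITE e=14  (e history now [(14, 14)])
v15: WRITE c=17  (c history now [(3, 3), (6, 12), (7, 20), (10, 21), (15, 17)])
v16: WRITE b=14  (b history now [(4, 20), (5, 10), (11, 17), (16, 14)])
READ c @v16: history=[(3, 3), (6, 12), (7, 20), (10, 21), (15, 17)] -> pick v15 -> 17
READ d @v2: history=[(12, 17)] -> no version <= 2 -> NONE
v17: WRITE f=10  (f history now [(2, 3), (8, 10), (9, 9), (17, 10)])
READ d @v8: history=[(12, 17)] -> no version <= 8 -> NONE
v18: WRITE e=17  (e history now [(14, 14), (18, 17)])
v19: WRITE d=1  (d history now [(12, 17), (19, 1)])
READ f @v10: history=[(2, 3), (8, 10), (9, 9), (17, 10)] -> pick v9 -> 9
READ f @v4: history=[(2, 3), (8, 10), (9, 9), (17, 10)] -> pick v2 -> 3
v20: WRITE d=6  (d history now [(12, 17), (19, 1), (20, 6)])
Read results in order: ['11', 'NONE', '11', '17', 'NONE', 'NONE', '9', '3']
NONE count = 3

Answer: 3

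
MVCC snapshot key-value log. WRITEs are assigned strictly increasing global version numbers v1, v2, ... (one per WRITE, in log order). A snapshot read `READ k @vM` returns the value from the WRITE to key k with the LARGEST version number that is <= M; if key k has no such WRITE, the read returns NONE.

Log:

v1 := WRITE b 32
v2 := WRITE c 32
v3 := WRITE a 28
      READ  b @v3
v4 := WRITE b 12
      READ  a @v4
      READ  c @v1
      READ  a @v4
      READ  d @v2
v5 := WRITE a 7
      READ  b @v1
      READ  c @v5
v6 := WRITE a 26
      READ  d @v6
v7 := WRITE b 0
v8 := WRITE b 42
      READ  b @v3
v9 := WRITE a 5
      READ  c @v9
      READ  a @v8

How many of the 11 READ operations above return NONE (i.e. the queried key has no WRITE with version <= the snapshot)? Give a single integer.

v1: WRITE b=32  (b history now [(1, 32)])
v2: WRITE c=32  (c history now [(2, 32)])
v3: WRITE a=28  (a history now [(3, 28)])
READ b @v3: history=[(1, 32)] -> pick v1 -> 32
v4: WRITE b=12  (b history now [(1, 32), (4, 12)])
READ a @v4: history=[(3, 28)] -> pick v3 -> 28
READ c @v1: history=[(2, 32)] -> no version <= 1 -> NONE
READ a @v4: history=[(3, 28)] -> pick v3 -> 28
READ d @v2: history=[] -> no version <= 2 -> NONE
v5: WRITE a=7  (a history now [(3, 28), (5, 7)])
READ b @v1: history=[(1, 32), (4, 12)] -> pick v1 -> 32
READ c @v5: history=[(2, 32)] -> pick v2 -> 32
v6: WRITE a=26  (a history now [(3, 28), (5, 7), (6, 26)])
READ d @v6: history=[] -> no version <= 6 -> NONE
v7: WRITE b=0  (b history now [(1, 32), (4, 12), (7, 0)])
v8: WRITE b=42  (b history now [(1, 32), (4, 12), (7, 0), (8, 42)])
READ b @v3: history=[(1, 32), (4, 12), (7, 0), (8, 42)] -> pick v1 -> 32
v9: WRITE a=5  (a history now [(3, 28), (5, 7), (6, 26), (9, 5)])
READ c @v9: history=[(2, 32)] -> pick v2 -> 32
READ a @v8: history=[(3, 28), (5, 7), (6, 26), (9, 5)] -> pick v6 -> 26
Read results in order: ['32', '28', 'NONE', '28', 'NONE', '32', '32', 'NONE', '32', '32', '26']
NONE count = 3

Answer: 3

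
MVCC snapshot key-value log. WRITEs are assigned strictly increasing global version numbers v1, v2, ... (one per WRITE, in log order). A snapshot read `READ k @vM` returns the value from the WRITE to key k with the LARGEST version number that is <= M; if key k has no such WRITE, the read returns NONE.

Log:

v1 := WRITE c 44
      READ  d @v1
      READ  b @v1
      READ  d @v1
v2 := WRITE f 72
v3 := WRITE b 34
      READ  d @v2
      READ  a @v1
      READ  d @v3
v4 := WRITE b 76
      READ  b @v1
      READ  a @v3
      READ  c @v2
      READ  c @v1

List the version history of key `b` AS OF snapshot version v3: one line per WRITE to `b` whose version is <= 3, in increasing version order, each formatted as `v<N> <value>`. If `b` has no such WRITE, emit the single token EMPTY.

Answer: v3 34

Derivation:
Scan writes for key=b with version <= 3:
  v1 WRITE c 44 -> skip
  v2 WRITE f 72 -> skip
  v3 WRITE b 34 -> keep
  v4 WRITE b 76 -> drop (> snap)
Collected: [(3, 34)]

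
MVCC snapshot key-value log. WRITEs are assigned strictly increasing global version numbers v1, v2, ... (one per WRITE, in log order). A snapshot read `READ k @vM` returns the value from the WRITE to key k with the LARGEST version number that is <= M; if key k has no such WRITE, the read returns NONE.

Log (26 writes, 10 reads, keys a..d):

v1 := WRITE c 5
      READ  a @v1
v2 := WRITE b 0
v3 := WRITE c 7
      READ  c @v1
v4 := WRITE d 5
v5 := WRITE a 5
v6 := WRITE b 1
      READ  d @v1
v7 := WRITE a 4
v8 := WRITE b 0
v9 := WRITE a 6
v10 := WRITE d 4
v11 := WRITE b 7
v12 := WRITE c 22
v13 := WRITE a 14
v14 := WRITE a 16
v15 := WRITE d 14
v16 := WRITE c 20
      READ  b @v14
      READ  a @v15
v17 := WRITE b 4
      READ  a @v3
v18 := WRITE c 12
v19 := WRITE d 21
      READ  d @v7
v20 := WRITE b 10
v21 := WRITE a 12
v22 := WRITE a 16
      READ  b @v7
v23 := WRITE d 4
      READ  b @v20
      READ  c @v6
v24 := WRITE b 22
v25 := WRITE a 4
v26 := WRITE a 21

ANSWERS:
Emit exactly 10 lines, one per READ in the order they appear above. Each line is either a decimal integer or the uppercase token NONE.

Answer: NONE
5
NONE
7
16
NONE
5
1
10
7

Derivation:
v1: WRITE c=5  (c history now [(1, 5)])
READ a @v1: history=[] -> no version <= 1 -> NONE
v2: WRITE b=0  (b history now [(2, 0)])
v3: WRITE c=7  (c history now [(1, 5), (3, 7)])
READ c @v1: history=[(1, 5), (3, 7)] -> pick v1 -> 5
v4: WRITE d=5  (d history now [(4, 5)])
v5: WRITE a=5  (a history now [(5, 5)])
v6: WRITE b=1  (b history now [(2, 0), (6, 1)])
READ d @v1: history=[(4, 5)] -> no version <= 1 -> NONE
v7: WRITE a=4  (a history now [(5, 5), (7, 4)])
v8: WRITE b=0  (b history now [(2, 0), (6, 1), (8, 0)])
v9: WRITE a=6  (a history now [(5, 5), (7, 4), (9, 6)])
v10: WRITE d=4  (d history now [(4, 5), (10, 4)])
v11: WRITE b=7  (b history now [(2, 0), (6, 1), (8, 0), (11, 7)])
v12: WRITE c=22  (c history now [(1, 5), (3, 7), (12, 22)])
v13: WRITE a=14  (a history now [(5, 5), (7, 4), (9, 6), (13, 14)])
v14: WRITE a=16  (a history now [(5, 5), (7, 4), (9, 6), (13, 14), (14, 16)])
v15: WRITE d=14  (d history now [(4, 5), (10, 4), (15, 14)])
v16: WRITE c=20  (c history now [(1, 5), (3, 7), (12, 22), (16, 20)])
READ b @v14: history=[(2, 0), (6, 1), (8, 0), (11, 7)] -> pick v11 -> 7
READ a @v15: history=[(5, 5), (7, 4), (9, 6), (13, 14), (14, 16)] -> pick v14 -> 16
v17: WRITE b=4  (b history now [(2, 0), (6, 1), (8, 0), (11, 7), (17, 4)])
READ a @v3: history=[(5, 5), (7, 4), (9, 6), (13, 14), (14, 16)] -> no version <= 3 -> NONE
v18: WRITE c=12  (c history now [(1, 5), (3, 7), (12, 22), (16, 20), (18, 12)])
v19: WRITE d=21  (d history now [(4, 5), (10, 4), (15, 14), (19, 21)])
READ d @v7: history=[(4, 5), (10, 4), (15, 14), (19, 21)] -> pick v4 -> 5
v20: WRITE b=10  (b history now [(2, 0), (6, 1), (8, 0), (11, 7), (17, 4), (20, 10)])
v21: WRITE a=12  (a history now [(5, 5), (7, 4), (9, 6), (13, 14), (14, 16), (21, 12)])
v22: WRITE a=16  (a history now [(5, 5), (7, 4), (9, 6), (13, 14), (14, 16), (21, 12), (22, 16)])
READ b @v7: history=[(2, 0), (6, 1), (8, 0), (11, 7), (17, 4), (20, 10)] -> pick v6 -> 1
v23: WRITE d=4  (d history now [(4, 5), (10, 4), (15, 14), (19, 21), (23, 4)])
READ b @v20: history=[(2, 0), (6, 1), (8, 0), (11, 7), (17, 4), (20, 10)] -> pick v20 -> 10
READ c @v6: history=[(1, 5), (3, 7), (12, 22), (16, 20), (18, 12)] -> pick v3 -> 7
v24: WRITE b=22  (b history now [(2, 0), (6, 1), (8, 0), (11, 7), (17, 4), (20, 10), (24, 22)])
v25: WRITE a=4  (a history now [(5, 5), (7, 4), (9, 6), (13, 14), (14, 16), (21, 12), (22, 16), (25, 4)])
v26: WRITE a=21  (a history now [(5, 5), (7, 4), (9, 6), (13, 14), (14, 16), (21, 12), (22, 16), (25, 4), (26, 21)])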